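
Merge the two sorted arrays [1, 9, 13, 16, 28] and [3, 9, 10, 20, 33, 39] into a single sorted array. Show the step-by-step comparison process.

Merging process:

Compare 1 vs 3: take 1 from left. Merged: [1]
Compare 9 vs 3: take 3 from right. Merged: [1, 3]
Compare 9 vs 9: take 9 from left. Merged: [1, 3, 9]
Compare 13 vs 9: take 9 from right. Merged: [1, 3, 9, 9]
Compare 13 vs 10: take 10 from right. Merged: [1, 3, 9, 9, 10]
Compare 13 vs 20: take 13 from left. Merged: [1, 3, 9, 9, 10, 13]
Compare 16 vs 20: take 16 from left. Merged: [1, 3, 9, 9, 10, 13, 16]
Compare 28 vs 20: take 20 from right. Merged: [1, 3, 9, 9, 10, 13, 16, 20]
Compare 28 vs 33: take 28 from left. Merged: [1, 3, 9, 9, 10, 13, 16, 20, 28]
Append remaining from right: [33, 39]. Merged: [1, 3, 9, 9, 10, 13, 16, 20, 28, 33, 39]

Final merged array: [1, 3, 9, 9, 10, 13, 16, 20, 28, 33, 39]
Total comparisons: 9

The merged array is [1, 3, 9, 9, 10, 13, 16, 20, 28, 33, 39], requiring 9 comparisons. The merge step runs in O(n) time where n is the total number of elements.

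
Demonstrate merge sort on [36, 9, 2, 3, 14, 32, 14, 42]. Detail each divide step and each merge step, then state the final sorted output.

Merge sort trace:

Split: [36, 9, 2, 3, 14, 32, 14, 42] -> [36, 9, 2, 3] and [14, 32, 14, 42]
  Split: [36, 9, 2, 3] -> [36, 9] and [2, 3]
    Split: [36, 9] -> [36] and [9]
    Merge: [36] + [9] -> [9, 36]
    Split: [2, 3] -> [2] and [3]
    Merge: [2] + [3] -> [2, 3]
  Merge: [9, 36] + [2, 3] -> [2, 3, 9, 36]
  Split: [14, 32, 14, 42] -> [14, 32] and [14, 42]
    Split: [14, 32] -> [14] and [32]
    Merge: [14] + [32] -> [14, 32]
    Split: [14, 42] -> [14] and [42]
    Merge: [14] + [42] -> [14, 42]
  Merge: [14, 32] + [14, 42] -> [14, 14, 32, 42]
Merge: [2, 3, 9, 36] + [14, 14, 32, 42] -> [2, 3, 9, 14, 14, 32, 36, 42]

Final sorted array: [2, 3, 9, 14, 14, 32, 36, 42]

The merge sort proceeds by recursively splitting the array and merging sorted halves.
After all merges, the sorted array is [2, 3, 9, 14, 14, 32, 36, 42].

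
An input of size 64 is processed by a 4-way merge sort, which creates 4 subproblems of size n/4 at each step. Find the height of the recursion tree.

For divide and conquer with division factor 4:

Problem sizes at each level:
Level 0: 64
Level 1: 16
Level 2: 4
Level 3: 1

The root is level 0 and the size-1 base case is level 3 (the tree spans levels 0 through 3, i.e. 4 levels counting the root), so the depth is the number of divisions: log_4(64) = 3

The recursion tree depth is log_4(64) = 3. At each level, the problem size is divided by 4, so it takes 3 divisions to reduce to a base case of size 1. The algorithm makes 4 recursive calls at each level.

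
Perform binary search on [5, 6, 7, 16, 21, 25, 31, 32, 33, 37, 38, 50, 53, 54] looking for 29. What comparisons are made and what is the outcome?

Binary search for 29 in [5, 6, 7, 16, 21, 25, 31, 32, 33, 37, 38, 50, 53, 54]:

lo=0, hi=13, mid=6, arr[mid]=31 -> 31 > 29, search left half
lo=0, hi=5, mid=2, arr[mid]=7 -> 7 < 29, search right half
lo=3, hi=5, mid=4, arr[mid]=21 -> 21 < 29, search right half
lo=5, hi=5, mid=5, arr[mid]=25 -> 25 < 29, search right half
lo=6 > hi=5, target 29 not found

Binary search determines that 29 is not in the array after 4 comparisons. The search space was exhausted without finding the target.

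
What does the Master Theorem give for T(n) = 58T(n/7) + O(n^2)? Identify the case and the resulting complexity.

Master Theorem for T(n) = 58T(n/7) + O(n^2):

a = 58, b = 7, c = 2
log_b(a) = log_7(58) = 2.0867

Case 1: c = 2 < log_7(58) = 2.0867
T(n) = O(n^(log_7 58))

For T(n) = 58T(n/7) + O(n^2): log_7(58) = 2.0867. This is Case 1 of the Master Theorem (c < log_b(a), work dominated by leaves), giving O(n^(log_7 58)).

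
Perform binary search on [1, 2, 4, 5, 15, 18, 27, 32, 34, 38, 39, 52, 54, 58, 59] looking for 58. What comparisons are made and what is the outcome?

Binary search for 58 in [1, 2, 4, 5, 15, 18, 27, 32, 34, 38, 39, 52, 54, 58, 59]:

lo=0, hi=14, mid=7, arr[mid]=32 -> 32 < 58, search right half
lo=8, hi=14, mid=11, arr[mid]=52 -> 52 < 58, search right half
lo=12, hi=14, mid=13, arr[mid]=58 -> Found target at index 13!

Binary search finds 58 at index 13 after 3 comparisons. The search repeatedly halves the search space by comparing with the middle element.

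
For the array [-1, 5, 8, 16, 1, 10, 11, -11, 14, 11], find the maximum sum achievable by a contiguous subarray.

Using Kadane's algorithm on [-1, 5, 8, 16, 1, 10, 11, -11, 14, 11]:

Scanning through the array:
Position 1 (value 5): max_ending_here = 5, max_so_far = 5
Position 2 (value 8): max_ending_here = 13, max_so_far = 13
Position 3 (value 16): max_ending_here = 29, max_so_far = 29
Position 4 (value 1): max_ending_here = 30, max_so_far = 30
Position 5 (value 10): max_ending_here = 40, max_so_far = 40
Position 6 (value 11): max_ending_here = 51, max_so_far = 51
Position 7 (value -11): max_ending_here = 40, max_so_far = 51
Position 8 (value 14): max_ending_here = 54, max_so_far = 54
Position 9 (value 11): max_ending_here = 65, max_so_far = 65

Maximum subarray: [5, 8, 16, 1, 10, 11, -11, 14, 11]
Maximum sum: 65

The maximum subarray is [5, 8, 16, 1, 10, 11, -11, 14, 11] with sum 65. This subarray runs from index 1 to index 9.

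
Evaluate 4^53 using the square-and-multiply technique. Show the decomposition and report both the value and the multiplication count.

Computing 4^53 by squaring (build up from 4^1; each line after the first costs one multiplication):

4^1 = 4
4^2 = (4^1)^2 = 4^2 = 16
4^3 = 4 * 4^2 = 4 * 16 = 64
4^6 = (4^3)^2 = 64^2 = 4096
4^12 = (4^6)^2 = 4096^2 = 16777216
4^13 = 4 * 4^12 = 4 * 16777216 = 67108864
4^26 = (4^13)^2 = 67108864^2 = 4503599627370496
4^52 = (4^26)^2 = 4503599627370496^2 = 20282409603651670423947251286016
4^53 = 4 * 4^52 = 4 * 20282409603651670423947251286016 = 81129638414606681695789005144064

Result: 81129638414606681695789005144064
Multiplications needed: 8 (8 lines after 4^1)

4^53 = 81129638414606681695789005144064. Using exponentiation by squaring, this requires 8 multiplications. The key idea: if the exponent is even, square the half-power; if odd, multiply by the base once.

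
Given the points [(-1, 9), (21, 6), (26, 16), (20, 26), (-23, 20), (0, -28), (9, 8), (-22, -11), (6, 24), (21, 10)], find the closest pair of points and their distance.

Computing all pairwise distances among 10 points:

d((-1, 9), (21, 6)) = 22.2036
d((-1, 9), (26, 16)) = 27.8927
d((-1, 9), (20, 26)) = 27.0185
d((-1, 9), (-23, 20)) = 24.5967
d((-1, 9), (0, -28)) = 37.0135
d((-1, 9), (9, 8)) = 10.0499
d((-1, 9), (-22, -11)) = 29.0
d((-1, 9), (6, 24)) = 16.5529
d((-1, 9), (21, 10)) = 22.0227
d((21, 6), (26, 16)) = 11.1803
d((21, 6), (20, 26)) = 20.025
d((21, 6), (-23, 20)) = 46.1736
d((21, 6), (0, -28)) = 39.9625
d((21, 6), (9, 8)) = 12.1655
d((21, 6), (-22, -11)) = 46.2385
d((21, 6), (6, 24)) = 23.4307
d((21, 6), (21, 10)) = 4.0 <-- minimum
d((26, 16), (20, 26)) = 11.6619
d((26, 16), (-23, 20)) = 49.163
d((26, 16), (0, -28)) = 51.1077
d((26, 16), (9, 8)) = 18.7883
d((26, 16), (-22, -11)) = 55.0727
d((26, 16), (6, 24)) = 21.5407
d((26, 16), (21, 10)) = 7.8102
d((20, 26), (-23, 20)) = 43.4166
d((20, 26), (0, -28)) = 57.5847
d((20, 26), (9, 8)) = 21.095
d((20, 26), (-22, -11)) = 55.9732
d((20, 26), (6, 24)) = 14.1421
d((20, 26), (21, 10)) = 16.0312
d((-23, 20), (0, -28)) = 53.2259
d((-23, 20), (9, 8)) = 34.176
d((-23, 20), (-22, -11)) = 31.0161
d((-23, 20), (6, 24)) = 29.2746
d((-23, 20), (21, 10)) = 45.1221
d((0, -28), (9, 8)) = 37.108
d((0, -28), (-22, -11)) = 27.8029
d((0, -28), (6, 24)) = 52.345
d((0, -28), (21, 10)) = 43.4166
d((9, 8), (-22, -11)) = 36.3593
d((9, 8), (6, 24)) = 16.2788
d((9, 8), (21, 10)) = 12.1655
d((-22, -11), (6, 24)) = 44.8219
d((-22, -11), (21, 10)) = 47.8539
d((6, 24), (21, 10)) = 20.5183

Closest pair: (21, 6) and (21, 10) with distance 4.0

The closest pair is (21, 6) and (21, 10) with Euclidean distance 4.0. For 10 points, brute-force pairwise comparison is shown above. For large n, the divide-and-conquer algorithm (sort by x, recurse on halves, check the dividing strip) achieves O(n log n).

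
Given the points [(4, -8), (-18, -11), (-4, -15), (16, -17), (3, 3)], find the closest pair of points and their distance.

Computing all pairwise distances among 5 points:

d((4, -8), (-18, -11)) = 22.2036
d((4, -8), (-4, -15)) = 10.6301 <-- minimum
d((4, -8), (16, -17)) = 15.0
d((4, -8), (3, 3)) = 11.0454
d((-18, -11), (-4, -15)) = 14.5602
d((-18, -11), (16, -17)) = 34.5254
d((-18, -11), (3, 3)) = 25.2389
d((-4, -15), (16, -17)) = 20.0998
d((-4, -15), (3, 3)) = 19.3132
d((16, -17), (3, 3)) = 23.8537

Closest pair: (4, -8) and (-4, -15) with distance 10.6301

The closest pair is (4, -8) and (-4, -15) with Euclidean distance 10.6301. For 5 points, brute-force pairwise comparison is shown above. For large n, the divide-and-conquer algorithm (sort by x, recurse on halves, check the dividing strip) achieves O(n log n).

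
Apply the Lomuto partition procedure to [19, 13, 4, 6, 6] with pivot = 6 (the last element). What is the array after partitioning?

Lomuto partition with pivot = 6:

Initial array: [19, 13, 4, 6, 6]

arr[0]=19 > 6: no swap
arr[1]=13 > 6: no swap
arr[2]=4 <= 6: swap with position 0, array becomes [4, 13, 19, 6, 6]
arr[3]=6 <= 6: swap with position 1, array becomes [4, 6, 19, 13, 6]

Place pivot at position 2: [4, 6, 6, 13, 19]
Pivot position: 2

After partitioning with pivot 6, the array becomes [4, 6, 6, 13, 19]. The pivot is placed at index 2. All elements to the left of the pivot are <= 6, and all elements to the right are > 6.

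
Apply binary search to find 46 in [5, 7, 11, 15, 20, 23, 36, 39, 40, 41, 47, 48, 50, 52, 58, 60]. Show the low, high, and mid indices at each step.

Binary search for 46 in [5, 7, 11, 15, 20, 23, 36, 39, 40, 41, 47, 48, 50, 52, 58, 60]:

lo=0, hi=15, mid=7, arr[mid]=39 -> 39 < 46, search right half
lo=8, hi=15, mid=11, arr[mid]=48 -> 48 > 46, search left half
lo=8, hi=10, mid=9, arr[mid]=41 -> 41 < 46, search right half
lo=10, hi=10, mid=10, arr[mid]=47 -> 47 > 46, search left half
lo=10 > hi=9, target 46 not found

Binary search determines that 46 is not in the array after 4 comparisons. The search space was exhausted without finding the target.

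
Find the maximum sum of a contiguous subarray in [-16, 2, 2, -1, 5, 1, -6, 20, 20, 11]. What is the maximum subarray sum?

Using Kadane's algorithm on [-16, 2, 2, -1, 5, 1, -6, 20, 20, 11]:

Scanning through the array:
Position 1 (value 2): max_ending_here = 2, max_so_far = 2
Position 2 (value 2): max_ending_here = 4, max_so_far = 4
Position 3 (value -1): max_ending_here = 3, max_so_far = 4
Position 4 (value 5): max_ending_here = 8, max_so_far = 8
Position 5 (value 1): max_ending_here = 9, max_so_far = 9
Position 6 (value -6): max_ending_here = 3, max_so_far = 9
Position 7 (value 20): max_ending_here = 23, max_so_far = 23
Position 8 (value 20): max_ending_here = 43, max_so_far = 43
Position 9 (value 11): max_ending_here = 54, max_so_far = 54

Maximum subarray: [2, 2, -1, 5, 1, -6, 20, 20, 11]
Maximum sum: 54

The maximum subarray is [2, 2, -1, 5, 1, -6, 20, 20, 11] with sum 54. This subarray runs from index 1 to index 9.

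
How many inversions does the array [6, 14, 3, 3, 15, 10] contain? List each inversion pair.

Finding inversions in [6, 14, 3, 3, 15, 10]:

(0, 2): arr[0]=6 > arr[2]=3
(0, 3): arr[0]=6 > arr[3]=3
(1, 2): arr[1]=14 > arr[2]=3
(1, 3): arr[1]=14 > arr[3]=3
(1, 5): arr[1]=14 > arr[5]=10
(4, 5): arr[4]=15 > arr[5]=10

Total inversions: 6

The array has 6 inversion(s): (0,2), (0,3), (1,2), (1,3), (1,5), (4,5). Each pair (i,j) satisfies i < j and arr[i] > arr[j].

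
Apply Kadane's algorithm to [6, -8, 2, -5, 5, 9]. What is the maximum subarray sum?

Using Kadane's algorithm on [6, -8, 2, -5, 5, 9]:

Scanning through the array:
Position 1 (value -8): max_ending_here = -2, max_so_far = 6
Position 2 (value 2): max_ending_here = 2, max_so_far = 6
Position 3 (value -5): max_ending_here = -3, max_so_far = 6
Position 4 (value 5): max_ending_here = 5, max_so_far = 6
Position 5 (value 9): max_ending_here = 14, max_so_far = 14

Maximum subarray: [5, 9]
Maximum sum: 14

The maximum subarray is [5, 9] with sum 14. This subarray runs from index 4 to index 5.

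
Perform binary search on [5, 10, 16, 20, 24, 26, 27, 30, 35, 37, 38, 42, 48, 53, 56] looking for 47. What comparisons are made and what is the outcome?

Binary search for 47 in [5, 10, 16, 20, 24, 26, 27, 30, 35, 37, 38, 42, 48, 53, 56]:

lo=0, hi=14, mid=7, arr[mid]=30 -> 30 < 47, search right half
lo=8, hi=14, mid=11, arr[mid]=42 -> 42 < 47, search right half
lo=12, hi=14, mid=13, arr[mid]=53 -> 53 > 47, search left half
lo=12, hi=12, mid=12, arr[mid]=48 -> 48 > 47, search left half
lo=12 > hi=11, target 47 not found

Binary search determines that 47 is not in the array after 4 comparisons. The search space was exhausted without finding the target.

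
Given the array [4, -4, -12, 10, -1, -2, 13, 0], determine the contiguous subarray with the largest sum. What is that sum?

Using Kadane's algorithm on [4, -4, -12, 10, -1, -2, 13, 0]:

Scanning through the array:
Position 1 (value -4): max_ending_here = 0, max_so_far = 4
Position 2 (value -12): max_ending_here = -12, max_so_far = 4
Position 3 (value 10): max_ending_here = 10, max_so_far = 10
Position 4 (value -1): max_ending_here = 9, max_so_far = 10
Position 5 (value -2): max_ending_here = 7, max_so_far = 10
Position 6 (value 13): max_ending_here = 20, max_so_far = 20
Position 7 (value 0): max_ending_here = 20, max_so_far = 20

Maximum subarray: [10, -1, -2, 13]
Maximum sum: 20

The maximum subarray is [10, -1, -2, 13] with sum 20. This subarray runs from index 3 to index 6.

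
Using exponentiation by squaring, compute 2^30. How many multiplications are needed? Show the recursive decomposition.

Computing 2^30 by squaring (build up from 2^1; each line after the first costs one multiplication):

2^1 = 2
2^2 = (2^1)^2 = 2^2 = 4
2^3 = 2 * 2^2 = 2 * 4 = 8
2^6 = (2^3)^2 = 8^2 = 64
2^7 = 2 * 2^6 = 2 * 64 = 128
2^14 = (2^7)^2 = 128^2 = 16384
2^15 = 2 * 2^14 = 2 * 16384 = 32768
2^30 = (2^15)^2 = 32768^2 = 1073741824

Result: 1073741824
Multiplications needed: 7 (7 lines after 2^1)

2^30 = 1073741824. Using exponentiation by squaring, this requires 7 multiplications. The key idea: if the exponent is even, square the half-power; if odd, multiply by the base once.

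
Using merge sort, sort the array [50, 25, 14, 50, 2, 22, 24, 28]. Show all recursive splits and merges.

Merge sort trace:

Split: [50, 25, 14, 50, 2, 22, 24, 28] -> [50, 25, 14, 50] and [2, 22, 24, 28]
  Split: [50, 25, 14, 50] -> [50, 25] and [14, 50]
    Split: [50, 25] -> [50] and [25]
    Merge: [50] + [25] -> [25, 50]
    Split: [14, 50] -> [14] and [50]
    Merge: [14] + [50] -> [14, 50]
  Merge: [25, 50] + [14, 50] -> [14, 25, 50, 50]
  Split: [2, 22, 24, 28] -> [2, 22] and [24, 28]
    Split: [2, 22] -> [2] and [22]
    Merge: [2] + [22] -> [2, 22]
    Split: [24, 28] -> [24] and [28]
    Merge: [24] + [28] -> [24, 28]
  Merge: [2, 22] + [24, 28] -> [2, 22, 24, 28]
Merge: [14, 25, 50, 50] + [2, 22, 24, 28] -> [2, 14, 22, 24, 25, 28, 50, 50]

Final sorted array: [2, 14, 22, 24, 25, 28, 50, 50]

The merge sort proceeds by recursively splitting the array and merging sorted halves.
After all merges, the sorted array is [2, 14, 22, 24, 25, 28, 50, 50].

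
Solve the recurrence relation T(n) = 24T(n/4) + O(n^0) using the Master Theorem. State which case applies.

Master Theorem for T(n) = 24T(n/4) + O(n^0):

a = 24, b = 4, c = 0
log_b(a) = log_4(24) = 2.2925

Case 1: c = 0 < log_4(24) = 2.2925
T(n) = O(n^(log_4 24))

For T(n) = 24T(n/4) + O(n^0): log_4(24) = 2.2925. This is Case 1 of the Master Theorem (c < log_b(a), work dominated by leaves), giving O(n^(log_4 24)).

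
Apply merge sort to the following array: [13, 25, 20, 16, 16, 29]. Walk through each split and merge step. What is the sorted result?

Merge sort trace:

Split: [13, 25, 20, 16, 16, 29] -> [13, 25, 20] and [16, 16, 29]
  Split: [13, 25, 20] -> [13] and [25, 20]
    Split: [25, 20] -> [25] and [20]
    Merge: [25] + [20] -> [20, 25]
  Merge: [13] + [20, 25] -> [13, 20, 25]
  Split: [16, 16, 29] -> [16] and [16, 29]
    Split: [16, 29] -> [16] and [29]
    Merge: [16] + [29] -> [16, 29]
  Merge: [16] + [16, 29] -> [16, 16, 29]
Merge: [13, 20, 25] + [16, 16, 29] -> [13, 16, 16, 20, 25, 29]

Final sorted array: [13, 16, 16, 20, 25, 29]

The merge sort proceeds by recursively splitting the array and merging sorted halves.
After all merges, the sorted array is [13, 16, 16, 20, 25, 29].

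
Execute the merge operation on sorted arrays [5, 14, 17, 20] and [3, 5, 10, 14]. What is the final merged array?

Merging process:

Compare 5 vs 3: take 3 from right. Merged: [3]
Compare 5 vs 5: take 5 from left. Merged: [3, 5]
Compare 14 vs 5: take 5 from right. Merged: [3, 5, 5]
Compare 14 vs 10: take 10 from right. Merged: [3, 5, 5, 10]
Compare 14 vs 14: take 14 from left. Merged: [3, 5, 5, 10, 14]
Compare 17 vs 14: take 14 from right. Merged: [3, 5, 5, 10, 14, 14]
Append remaining from left: [17, 20]. Merged: [3, 5, 5, 10, 14, 14, 17, 20]

Final merged array: [3, 5, 5, 10, 14, 14, 17, 20]
Total comparisons: 6

The merged array is [3, 5, 5, 10, 14, 14, 17, 20], requiring 6 comparisons. The merge step runs in O(n) time where n is the total number of elements.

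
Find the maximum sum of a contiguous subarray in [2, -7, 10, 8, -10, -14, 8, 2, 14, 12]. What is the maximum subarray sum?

Using Kadane's algorithm on [2, -7, 10, 8, -10, -14, 8, 2, 14, 12]:

Scanning through the array:
Position 1 (value -7): max_ending_here = -5, max_so_far = 2
Position 2 (value 10): max_ending_here = 10, max_so_far = 10
Position 3 (value 8): max_ending_here = 18, max_so_far = 18
Position 4 (value -10): max_ending_here = 8, max_so_far = 18
Position 5 (value -14): max_ending_here = -6, max_so_far = 18
Position 6 (value 8): max_ending_here = 8, max_so_far = 18
Position 7 (value 2): max_ending_here = 10, max_so_far = 18
Position 8 (value 14): max_ending_here = 24, max_so_far = 24
Position 9 (value 12): max_ending_here = 36, max_so_far = 36

Maximum subarray: [8, 2, 14, 12]
Maximum sum: 36

The maximum subarray is [8, 2, 14, 12] with sum 36. This subarray runs from index 6 to index 9.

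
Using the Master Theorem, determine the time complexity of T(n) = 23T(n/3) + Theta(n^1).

Master Theorem for T(n) = 23T(n/3) + O(n^1):

a = 23, b = 3, c = 1
log_b(a) = log_3(23) = 2.8540

Case 1: c = 1 < log_3(23) = 2.8540
T(n) = O(n^(log_3 23))

For T(n) = 23T(n/3) + O(n^1): log_3(23) = 2.8540. This is Case 1 of the Master Theorem (c < log_b(a), work dominated by leaves), giving O(n^(log_3 23)).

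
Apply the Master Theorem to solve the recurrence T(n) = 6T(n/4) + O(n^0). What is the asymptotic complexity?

Master Theorem for T(n) = 6T(n/4) + O(n^0):

a = 6, b = 4, c = 0
log_b(a) = log_4(6) = 1.2925

Case 1: c = 0 < log_4(6) = 1.2925
T(n) = O(n^(log_4 6))

For T(n) = 6T(n/4) + O(n^0): log_4(6) = 1.2925. This is Case 1 of the Master Theorem (c < log_b(a), work dominated by leaves), giving O(n^(log_4 6)).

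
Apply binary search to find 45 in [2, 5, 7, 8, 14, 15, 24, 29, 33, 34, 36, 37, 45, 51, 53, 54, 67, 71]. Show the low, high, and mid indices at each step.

Binary search for 45 in [2, 5, 7, 8, 14, 15, 24, 29, 33, 34, 36, 37, 45, 51, 53, 54, 67, 71]:

lo=0, hi=17, mid=8, arr[mid]=33 -> 33 < 45, search right half
lo=9, hi=17, mid=13, arr[mid]=51 -> 51 > 45, search left half
lo=9, hi=12, mid=10, arr[mid]=36 -> 36 < 45, search right half
lo=11, hi=12, mid=11, arr[mid]=37 -> 37 < 45, search right half
lo=12, hi=12, mid=12, arr[mid]=45 -> Found target at index 12!

Binary search finds 45 at index 12 after 5 comparisons. The search repeatedly halves the search space by comparing with the middle element.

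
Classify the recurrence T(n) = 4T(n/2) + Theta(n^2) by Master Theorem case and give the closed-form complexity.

Master Theorem for T(n) = 4T(n/2) + O(n^2):

a = 4, b = 2, c = 2
log_b(a) = log_2(4) = 2.0000

Case 2: c = 2 = log_2(4) = 2.0000
T(n) = O(n^2 log n) = O(n^2 log n)

For T(n) = 4T(n/2) + O(n^2): log_2(4) = 2.0000. This is Case 2 of the Master Theorem (c = log_b(a), equal work at all levels), giving O(n^2 log n).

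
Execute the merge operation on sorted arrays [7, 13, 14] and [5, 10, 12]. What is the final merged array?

Merging process:

Compare 7 vs 5: take 5 from right. Merged: [5]
Compare 7 vs 10: take 7 from left. Merged: [5, 7]
Compare 13 vs 10: take 10 from right. Merged: [5, 7, 10]
Compare 13 vs 12: take 12 from right. Merged: [5, 7, 10, 12]
Append remaining from left: [13, 14]. Merged: [5, 7, 10, 12, 13, 14]

Final merged array: [5, 7, 10, 12, 13, 14]
Total comparisons: 4

The merged array is [5, 7, 10, 12, 13, 14], requiring 4 comparisons. The merge step runs in O(n) time where n is the total number of elements.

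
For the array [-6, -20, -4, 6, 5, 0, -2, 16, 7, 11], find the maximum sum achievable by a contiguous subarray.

Using Kadane's algorithm on [-6, -20, -4, 6, 5, 0, -2, 16, 7, 11]:

Scanning through the array:
Position 1 (value -20): max_ending_here = -20, max_so_far = -6
Position 2 (value -4): max_ending_here = -4, max_so_far = -4
Position 3 (value 6): max_ending_here = 6, max_so_far = 6
Position 4 (value 5): max_ending_here = 11, max_so_far = 11
Position 5 (value 0): max_ending_here = 11, max_so_far = 11
Position 6 (value -2): max_ending_here = 9, max_so_far = 11
Position 7 (value 16): max_ending_here = 25, max_so_far = 25
Position 8 (value 7): max_ending_here = 32, max_so_far = 32
Position 9 (value 11): max_ending_here = 43, max_so_far = 43

Maximum subarray: [6, 5, 0, -2, 16, 7, 11]
Maximum sum: 43

The maximum subarray is [6, 5, 0, -2, 16, 7, 11] with sum 43. This subarray runs from index 3 to index 9.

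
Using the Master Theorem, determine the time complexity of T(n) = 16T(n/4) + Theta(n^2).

Master Theorem for T(n) = 16T(n/4) + O(n^2):

a = 16, b = 4, c = 2
log_b(a) = log_4(16) = 2.0000

Case 2: c = 2 = log_4(16) = 2.0000
T(n) = O(n^2 log n) = O(n^2 log n)

For T(n) = 16T(n/4) + O(n^2): log_4(16) = 2.0000. This is Case 2 of the Master Theorem (c = log_b(a), equal work at all levels), giving O(n^2 log n).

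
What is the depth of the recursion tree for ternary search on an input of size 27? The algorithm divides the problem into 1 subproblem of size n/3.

For divide and conquer with division factor 3:

Problem sizes at each level:
Level 0: 27
Level 1: 9
Level 2: 3
Level 3: 1

The root is level 0 and the size-1 base case is level 3 (the tree spans levels 0 through 3, i.e. 4 levels counting the root), so the depth is the number of divisions: log_3(27) = 3

The recursion tree depth is log_3(27) = 3. At each level, the problem size is divided by 3, so it takes 3 divisions to reduce to a base case of size 1. The algorithm makes 1 recursive call at each level.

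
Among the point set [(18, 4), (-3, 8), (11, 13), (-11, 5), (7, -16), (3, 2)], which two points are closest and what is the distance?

Computing all pairwise distances among 6 points:

d((18, 4), (-3, 8)) = 21.3776
d((18, 4), (11, 13)) = 11.4018
d((18, 4), (-11, 5)) = 29.0172
d((18, 4), (7, -16)) = 22.8254
d((18, 4), (3, 2)) = 15.1327
d((-3, 8), (11, 13)) = 14.8661
d((-3, 8), (-11, 5)) = 8.544
d((-3, 8), (7, -16)) = 26.0
d((-3, 8), (3, 2)) = 8.4853 <-- minimum
d((11, 13), (-11, 5)) = 23.4094
d((11, 13), (7, -16)) = 29.2746
d((11, 13), (3, 2)) = 13.6015
d((-11, 5), (7, -16)) = 27.6586
d((-11, 5), (3, 2)) = 14.3178
d((7, -16), (3, 2)) = 18.4391

Closest pair: (-3, 8) and (3, 2) with distance 8.4853

The closest pair is (-3, 8) and (3, 2) with Euclidean distance 8.4853. For 6 points, brute-force pairwise comparison is shown above. For large n, the divide-and-conquer algorithm (sort by x, recurse on halves, check the dividing strip) achieves O(n log n).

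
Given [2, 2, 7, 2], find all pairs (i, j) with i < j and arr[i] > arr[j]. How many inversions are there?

Finding inversions in [2, 2, 7, 2]:

(2, 3): arr[2]=7 > arr[3]=2

Total inversions: 1

The array has 1 inversion(s): (2,3). Each pair (i,j) satisfies i < j and arr[i] > arr[j].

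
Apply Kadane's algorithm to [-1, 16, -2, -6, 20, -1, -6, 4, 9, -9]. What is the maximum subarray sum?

Using Kadane's algorithm on [-1, 16, -2, -6, 20, -1, -6, 4, 9, -9]:

Scanning through the array:
Position 1 (value 16): max_ending_here = 16, max_so_far = 16
Position 2 (value -2): max_ending_here = 14, max_so_far = 16
Position 3 (value -6): max_ending_here = 8, max_so_far = 16
Position 4 (value 20): max_ending_here = 28, max_so_far = 28
Position 5 (value -1): max_ending_here = 27, max_so_far = 28
Position 6 (value -6): max_ending_here = 21, max_so_far = 28
Position 7 (value 4): max_ending_here = 25, max_so_far = 28
Position 8 (value 9): max_ending_here = 34, max_so_far = 34
Position 9 (value -9): max_ending_here = 25, max_so_far = 34

Maximum subarray: [16, -2, -6, 20, -1, -6, 4, 9]
Maximum sum: 34

The maximum subarray is [16, -2, -6, 20, -1, -6, 4, 9] with sum 34. This subarray runs from index 1 to index 8.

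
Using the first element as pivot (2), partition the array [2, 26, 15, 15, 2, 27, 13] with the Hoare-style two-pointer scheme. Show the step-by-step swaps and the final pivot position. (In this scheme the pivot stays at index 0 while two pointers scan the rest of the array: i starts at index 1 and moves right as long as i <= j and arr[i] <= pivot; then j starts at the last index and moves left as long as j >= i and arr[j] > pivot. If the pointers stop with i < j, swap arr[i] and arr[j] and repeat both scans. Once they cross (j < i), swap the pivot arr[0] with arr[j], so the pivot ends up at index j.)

Hoare-style two-pointer partition with pivot = 2:

Initial array: [2, 26, 15, 15, 2, 27, 13]

Pointers start at i = 1, j = 6.
i stops at index 1 (arr[1]=26 > 2), j stops at index 4 (arr[4]=2 <= 2): swap arr[1] and arr[4], array becomes [2, 2, 15, 15, 26, 27, 13]
i ends at 2, j ends at 1: the pointers have crossed (j < i), so scanning stops.

Swap pivot arr[0] with arr[1] to place pivot at position 1: [2, 2, 15, 15, 26, 27, 13]
Pivot position: 1

After partitioning with pivot 2, the array becomes [2, 2, 15, 15, 26, 27, 13]. The pivot is placed at index 1. All elements to the left of the pivot are <= 2, and all elements to the right are > 2.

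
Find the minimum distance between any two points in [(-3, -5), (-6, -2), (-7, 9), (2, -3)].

Computing all pairwise distances among 4 points:

d((-3, -5), (-6, -2)) = 4.2426 <-- minimum
d((-3, -5), (-7, 9)) = 14.5602
d((-3, -5), (2, -3)) = 5.3852
d((-6, -2), (-7, 9)) = 11.0454
d((-6, -2), (2, -3)) = 8.0623
d((-7, 9), (2, -3)) = 15.0

Closest pair: (-3, -5) and (-6, -2) with distance 4.2426

The closest pair is (-3, -5) and (-6, -2) with Euclidean distance 4.2426. For 4 points, brute-force pairwise comparison is shown above. For large n, the divide-and-conquer algorithm (sort by x, recurse on halves, check the dividing strip) achieves O(n log n).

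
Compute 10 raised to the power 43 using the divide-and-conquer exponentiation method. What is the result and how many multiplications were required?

Computing 10^43 by squaring (build up from 10^1; each line after the first costs one multiplication):

10^1 = 10
10^2 = (10^1)^2 = 10^2 = 100
10^4 = (10^2)^2 = 100^2 = 10000
10^5 = 10 * 10^4 = 10 * 10000 = 100000
10^10 = (10^5)^2 = 100000^2 = 10000000000
10^20 = (10^10)^2 = 10000000000^2 = 100000000000000000000
10^21 = 10 * 10^20 = 10 * 100000000000000000000 = 1000000000000000000000
10^42 = (10^21)^2 = 1000000000000000000000^2 = 1000000000000000000000000000000000000000000
10^43 = 10 * 10^42 = 10 * 1000000000000000000000000000000000000000000 = 10000000000000000000000000000000000000000000

Result: 10000000000000000000000000000000000000000000
Multiplications needed: 8 (8 lines after 10^1)

10^43 = 10000000000000000000000000000000000000000000. Using exponentiation by squaring, this requires 8 multiplications. The key idea: if the exponent is even, square the half-power; if odd, multiply by the base once.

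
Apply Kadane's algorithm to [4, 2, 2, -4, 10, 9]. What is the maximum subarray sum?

Using Kadane's algorithm on [4, 2, 2, -4, 10, 9]:

Scanning through the array:
Position 1 (value 2): max_ending_here = 6, max_so_far = 6
Position 2 (value 2): max_ending_here = 8, max_so_far = 8
Position 3 (value -4): max_ending_here = 4, max_so_far = 8
Position 4 (value 10): max_ending_here = 14, max_so_far = 14
Position 5 (value 9): max_ending_here = 23, max_so_far = 23

Maximum subarray: [4, 2, 2, -4, 10, 9]
Maximum sum: 23

The maximum subarray is [4, 2, 2, -4, 10, 9] with sum 23. This subarray runs from index 0 to index 5.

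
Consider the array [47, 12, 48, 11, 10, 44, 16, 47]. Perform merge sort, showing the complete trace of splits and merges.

Merge sort trace:

Split: [47, 12, 48, 11, 10, 44, 16, 47] -> [47, 12, 48, 11] and [10, 44, 16, 47]
  Split: [47, 12, 48, 11] -> [47, 12] and [48, 11]
    Split: [47, 12] -> [47] and [12]
    Merge: [47] + [12] -> [12, 47]
    Split: [48, 11] -> [48] and [11]
    Merge: [48] + [11] -> [11, 48]
  Merge: [12, 47] + [11, 48] -> [11, 12, 47, 48]
  Split: [10, 44, 16, 47] -> [10, 44] and [16, 47]
    Split: [10, 44] -> [10] and [44]
    Merge: [10] + [44] -> [10, 44]
    Split: [16, 47] -> [16] and [47]
    Merge: [16] + [47] -> [16, 47]
  Merge: [10, 44] + [16, 47] -> [10, 16, 44, 47]
Merge: [11, 12, 47, 48] + [10, 16, 44, 47] -> [10, 11, 12, 16, 44, 47, 47, 48]

Final sorted array: [10, 11, 12, 16, 44, 47, 47, 48]

The merge sort proceeds by recursively splitting the array and merging sorted halves.
After all merges, the sorted array is [10, 11, 12, 16, 44, 47, 47, 48].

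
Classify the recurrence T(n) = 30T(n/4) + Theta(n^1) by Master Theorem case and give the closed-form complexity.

Master Theorem for T(n) = 30T(n/4) + O(n^1):

a = 30, b = 4, c = 1
log_b(a) = log_4(30) = 2.4534

Case 1: c = 1 < log_4(30) = 2.4534
T(n) = O(n^(log_4 30))

For T(n) = 30T(n/4) + O(n^1): log_4(30) = 2.4534. This is Case 1 of the Master Theorem (c < log_b(a), work dominated by leaves), giving O(n^(log_4 30)).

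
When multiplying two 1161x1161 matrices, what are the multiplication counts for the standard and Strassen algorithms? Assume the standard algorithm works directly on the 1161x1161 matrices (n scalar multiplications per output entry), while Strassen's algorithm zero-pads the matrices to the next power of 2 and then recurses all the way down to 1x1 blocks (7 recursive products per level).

Matrix multiplication for 1161x1161 matrices:

Strassen's algorithm requires power-of-2 dimensions. Pad 1161x1161 to 2048x2048 (next power of 2).

Standard algorithm: 1161^3 = 1564936281 multiplications
Strassen's algorithm: 7^(log2(2048)) = 7^11 = 1977326743 multiplications
Difference: 1564936281 - 1977326743 = -412390462 (Strassen uses MORE here due to padding overhead — for small or just-over-power-of-2 n, padding can outweigh the per-level savings)

Standard: 1564936281 multiplications (1161^3). Strassen: 1977326743 multiplications (7^11, after padding to 2048x2048). Strassen reduces 8 recursive multiplications to 7 at each level.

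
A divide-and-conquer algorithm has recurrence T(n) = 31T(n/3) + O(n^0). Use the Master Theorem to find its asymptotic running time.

Master Theorem for T(n) = 31T(n/3) + O(n^0):

a = 31, b = 3, c = 0
log_b(a) = log_3(31) = 3.1257

Case 1: c = 0 < log_3(31) = 3.1257
T(n) = O(n^(log_3 31))

For T(n) = 31T(n/3) + O(n^0): log_3(31) = 3.1257. This is Case 1 of the Master Theorem (c < log_b(a), work dominated by leaves), giving O(n^(log_3 31)).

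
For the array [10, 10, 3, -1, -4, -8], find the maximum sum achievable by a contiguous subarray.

Using Kadane's algorithm on [10, 10, 3, -1, -4, -8]:

Scanning through the array:
Position 1 (value 10): max_ending_here = 20, max_so_far = 20
Position 2 (value 3): max_ending_here = 23, max_so_far = 23
Position 3 (value -1): max_ending_here = 22, max_so_far = 23
Position 4 (value -4): max_ending_here = 18, max_so_far = 23
Position 5 (value -8): max_ending_here = 10, max_so_far = 23

Maximum subarray: [10, 10, 3]
Maximum sum: 23

The maximum subarray is [10, 10, 3] with sum 23. This subarray runs from index 0 to index 2.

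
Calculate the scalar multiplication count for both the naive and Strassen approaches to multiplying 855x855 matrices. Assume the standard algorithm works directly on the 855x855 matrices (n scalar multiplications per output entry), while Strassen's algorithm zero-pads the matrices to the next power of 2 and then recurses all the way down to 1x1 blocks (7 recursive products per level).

Matrix multiplication for 855x855 matrices:

Strassen's algorithm requires power-of-2 dimensions. Pad 855x855 to 1024x1024 (next power of 2).

Standard algorithm: 855^3 = 625026375 multiplications
Strassen's algorithm: 7^(log2(1024)) = 7^10 = 282475249 multiplications
Savings: 625026375 - 282475249 = 342551126 multiplications

Standard: 625026375 multiplications (855^3). Strassen: 282475249 multiplications (7^10, after padding to 1024x1024). Strassen reduces 8 recursive multiplications to 7 at each level.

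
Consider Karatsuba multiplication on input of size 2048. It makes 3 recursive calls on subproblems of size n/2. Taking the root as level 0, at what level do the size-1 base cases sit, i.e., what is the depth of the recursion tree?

For divide and conquer with division factor 2:

Problem sizes at each level:
Level 0: 2048
Level 1: 1024
Level 2: 512
Level 3: 256
Level 4: 128
Level 5: 64
Level 6: 32
Level 7: 16
Level 8: 8
Level 9: 4
Level 10: 2
Level 11: 1

The root is level 0 and the size-1 base case is level 11 (the tree spans levels 0 through 11, i.e. 12 levels counting the root), so the depth is the number of divisions: log_2(2048) = 11

The recursion tree depth is log_2(2048) = 11. At each level, the problem size is divided by 2, so it takes 11 divisions to reduce to a base case of size 1. The algorithm makes 3 recursive calls at each level.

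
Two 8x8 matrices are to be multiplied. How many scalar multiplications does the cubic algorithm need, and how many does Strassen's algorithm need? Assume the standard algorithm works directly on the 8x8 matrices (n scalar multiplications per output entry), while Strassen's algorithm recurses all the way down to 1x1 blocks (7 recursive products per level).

Matrix multiplication for 8x8 matrices:

Standard algorithm: 8^3 = 512 multiplications
Strassen's algorithm: 7^(log2(8)) = 7^3 = 343 multiplications
Savings: 512 - 343 = 169 multiplications

Standard: 512 multiplications (8^3). Strassen: 343 multiplications (7^3). Strassen reduces 8 recursive multiplications to 7 at each level.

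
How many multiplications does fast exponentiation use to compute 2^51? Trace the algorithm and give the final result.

Computing 2^51 by squaring (build up from 2^1; each line after the first costs one multiplication):

2^1 = 2
2^2 = (2^1)^2 = 2^2 = 4
2^3 = 2 * 2^2 = 2 * 4 = 8
2^6 = (2^3)^2 = 8^2 = 64
2^12 = (2^6)^2 = 64^2 = 4096
2^24 = (2^12)^2 = 4096^2 = 16777216
2^25 = 2 * 2^24 = 2 * 16777216 = 33554432
2^50 = (2^25)^2 = 33554432^2 = 1125899906842624
2^51 = 2 * 2^50 = 2 * 1125899906842624 = 2251799813685248

Result: 2251799813685248
Multiplications needed: 8 (8 lines after 2^1)

2^51 = 2251799813685248. Using exponentiation by squaring, this requires 8 multiplications. The key idea: if the exponent is even, square the half-power; if odd, multiply by the base once.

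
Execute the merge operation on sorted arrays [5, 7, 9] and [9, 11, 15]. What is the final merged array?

Merging process:

Compare 5 vs 9: take 5 from left. Merged: [5]
Compare 7 vs 9: take 7 from left. Merged: [5, 7]
Compare 9 vs 9: take 9 from left. Merged: [5, 7, 9]
Append remaining from right: [9, 11, 15]. Merged: [5, 7, 9, 9, 11, 15]

Final merged array: [5, 7, 9, 9, 11, 15]
Total comparisons: 3

The merged array is [5, 7, 9, 9, 11, 15], requiring 3 comparisons. The merge step runs in O(n) time where n is the total number of elements.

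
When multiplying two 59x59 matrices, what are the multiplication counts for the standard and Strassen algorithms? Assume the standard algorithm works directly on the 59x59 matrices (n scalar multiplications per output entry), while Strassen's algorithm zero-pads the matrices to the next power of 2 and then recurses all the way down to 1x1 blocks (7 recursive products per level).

Matrix multiplication for 59x59 matrices:

Strassen's algorithm requires power-of-2 dimensions. Pad 59x59 to 64x64 (next power of 2).

Standard algorithm: 59^3 = 205379 multiplications
Strassen's algorithm: 7^(log2(64)) = 7^6 = 117649 multiplications
Savings: 205379 - 117649 = 87730 multiplications

Standard: 205379 multiplications (59^3). Strassen: 117649 multiplications (7^6, after padding to 64x64). Strassen reduces 8 recursive multiplications to 7 at each level.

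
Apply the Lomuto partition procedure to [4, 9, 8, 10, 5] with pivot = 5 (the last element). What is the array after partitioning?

Lomuto partition with pivot = 5:

Initial array: [4, 9, 8, 10, 5]

arr[0]=4 <= 5: swap with position 0, array becomes [4, 9, 8, 10, 5]
arr[1]=9 > 5: no swap
arr[2]=8 > 5: no swap
arr[3]=10 > 5: no swap

Place pivot at position 1: [4, 5, 8, 10, 9]
Pivot position: 1

After partitioning with pivot 5, the array becomes [4, 5, 8, 10, 9]. The pivot is placed at index 1. All elements to the left of the pivot are <= 5, and all elements to the right are > 5.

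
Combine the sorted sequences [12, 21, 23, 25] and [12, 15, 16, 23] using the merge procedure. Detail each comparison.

Merging process:

Compare 12 vs 12: take 12 from left. Merged: [12]
Compare 21 vs 12: take 12 from right. Merged: [12, 12]
Compare 21 vs 15: take 15 from right. Merged: [12, 12, 15]
Compare 21 vs 16: take 16 from right. Merged: [12, 12, 15, 16]
Compare 21 vs 23: take 21 from left. Merged: [12, 12, 15, 16, 21]
Compare 23 vs 23: take 23 from left. Merged: [12, 12, 15, 16, 21, 23]
Compare 25 vs 23: take 23 from right. Merged: [12, 12, 15, 16, 21, 23, 23]
Append remaining from left: [25]. Merged: [12, 12, 15, 16, 21, 23, 23, 25]

Final merged array: [12, 12, 15, 16, 21, 23, 23, 25]
Total comparisons: 7

The merged array is [12, 12, 15, 16, 21, 23, 23, 25], requiring 7 comparisons. The merge step runs in O(n) time where n is the total number of elements.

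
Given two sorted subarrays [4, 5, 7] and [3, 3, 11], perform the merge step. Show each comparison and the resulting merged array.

Merging process:

Compare 4 vs 3: take 3 from right. Merged: [3]
Compare 4 vs 3: take 3 from right. Merged: [3, 3]
Compare 4 vs 11: take 4 from left. Merged: [3, 3, 4]
Compare 5 vs 11: take 5 from left. Merged: [3, 3, 4, 5]
Compare 7 vs 11: take 7 from left. Merged: [3, 3, 4, 5, 7]
Append remaining from right: [11]. Merged: [3, 3, 4, 5, 7, 11]

Final merged array: [3, 3, 4, 5, 7, 11]
Total comparisons: 5

The merged array is [3, 3, 4, 5, 7, 11], requiring 5 comparisons. The merge step runs in O(n) time where n is the total number of elements.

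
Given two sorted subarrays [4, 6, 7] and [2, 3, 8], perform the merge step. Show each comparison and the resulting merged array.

Merging process:

Compare 4 vs 2: take 2 from right. Merged: [2]
Compare 4 vs 3: take 3 from right. Merged: [2, 3]
Compare 4 vs 8: take 4 from left. Merged: [2, 3, 4]
Compare 6 vs 8: take 6 from left. Merged: [2, 3, 4, 6]
Compare 7 vs 8: take 7 from left. Merged: [2, 3, 4, 6, 7]
Append remaining from right: [8]. Merged: [2, 3, 4, 6, 7, 8]

Final merged array: [2, 3, 4, 6, 7, 8]
Total comparisons: 5

The merged array is [2, 3, 4, 6, 7, 8], requiring 5 comparisons. The merge step runs in O(n) time where n is the total number of elements.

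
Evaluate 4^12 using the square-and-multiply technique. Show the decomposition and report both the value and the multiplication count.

Computing 4^12 by squaring (build up from 4^1; each line after the first costs one multiplication):

4^1 = 4
4^2 = (4^1)^2 = 4^2 = 16
4^3 = 4 * 4^2 = 4 * 16 = 64
4^6 = (4^3)^2 = 64^2 = 4096
4^12 = (4^6)^2 = 4096^2 = 16777216

Result: 16777216
Multiplications needed: 4 (4 lines after 4^1)

4^12 = 16777216. Using exponentiation by squaring, this requires 4 multiplications. The key idea: if the exponent is even, square the half-power; if odd, multiply by the base once.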